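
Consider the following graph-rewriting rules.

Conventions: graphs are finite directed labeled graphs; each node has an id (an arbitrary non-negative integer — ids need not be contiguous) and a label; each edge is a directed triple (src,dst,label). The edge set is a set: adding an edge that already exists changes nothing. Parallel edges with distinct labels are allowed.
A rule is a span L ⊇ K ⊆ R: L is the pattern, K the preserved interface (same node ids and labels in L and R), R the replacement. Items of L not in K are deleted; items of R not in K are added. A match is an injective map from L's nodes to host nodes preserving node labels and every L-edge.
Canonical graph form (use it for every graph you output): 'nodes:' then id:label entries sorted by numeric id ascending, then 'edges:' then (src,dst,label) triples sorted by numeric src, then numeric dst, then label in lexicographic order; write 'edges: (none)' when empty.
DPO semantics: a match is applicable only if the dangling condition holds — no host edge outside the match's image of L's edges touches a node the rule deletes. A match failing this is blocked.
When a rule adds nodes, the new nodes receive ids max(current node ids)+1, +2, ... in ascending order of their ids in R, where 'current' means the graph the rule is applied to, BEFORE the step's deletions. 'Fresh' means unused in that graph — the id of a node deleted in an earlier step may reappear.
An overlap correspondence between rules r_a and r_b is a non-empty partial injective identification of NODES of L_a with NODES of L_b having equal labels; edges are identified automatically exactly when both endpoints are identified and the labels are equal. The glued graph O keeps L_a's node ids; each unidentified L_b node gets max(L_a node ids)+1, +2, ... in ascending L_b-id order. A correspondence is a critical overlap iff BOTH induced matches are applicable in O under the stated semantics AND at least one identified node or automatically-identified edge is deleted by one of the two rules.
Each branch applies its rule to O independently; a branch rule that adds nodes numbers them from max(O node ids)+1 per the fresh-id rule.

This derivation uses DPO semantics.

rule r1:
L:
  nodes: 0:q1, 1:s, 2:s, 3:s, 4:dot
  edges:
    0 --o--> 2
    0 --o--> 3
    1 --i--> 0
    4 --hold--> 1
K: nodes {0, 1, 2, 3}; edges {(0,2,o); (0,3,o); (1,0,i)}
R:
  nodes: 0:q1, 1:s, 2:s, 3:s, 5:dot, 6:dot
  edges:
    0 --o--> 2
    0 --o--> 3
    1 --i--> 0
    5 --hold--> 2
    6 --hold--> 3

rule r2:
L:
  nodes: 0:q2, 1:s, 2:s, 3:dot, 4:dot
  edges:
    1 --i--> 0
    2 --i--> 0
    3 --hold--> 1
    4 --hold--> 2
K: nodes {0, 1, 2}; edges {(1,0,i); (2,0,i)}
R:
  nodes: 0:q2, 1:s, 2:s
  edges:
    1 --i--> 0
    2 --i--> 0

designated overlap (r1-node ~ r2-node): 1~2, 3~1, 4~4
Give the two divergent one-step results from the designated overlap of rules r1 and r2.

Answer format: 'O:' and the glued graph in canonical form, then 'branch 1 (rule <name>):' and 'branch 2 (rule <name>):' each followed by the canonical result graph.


O:
nodes: 0:q1, 1:s, 2:s, 3:s, 4:dot, 5:q2, 6:dot
edges: (0,2,o); (0,3,o); (1,0,i); (1,5,i); (3,5,i); (4,1,hold); (6,3,hold)
branch 1 (rule r1):
nodes: 0:q1, 1:s, 2:s, 3:s, 5:q2, 6:dot, 7:dot, 8:dot
edges: (0,2,o); (0,3,o); (1,0,i); (1,5,i); (3,5,i); (6,3,hold); (7,2,hold); (8,3,hold)
branch 2 (rule r2):
nodes: 0:q1, 1:s, 2:s, 3:s, 5:q2
edges: (0,2,o); (0,3,o); (1,0,i); (1,5,i); (3,5,i)


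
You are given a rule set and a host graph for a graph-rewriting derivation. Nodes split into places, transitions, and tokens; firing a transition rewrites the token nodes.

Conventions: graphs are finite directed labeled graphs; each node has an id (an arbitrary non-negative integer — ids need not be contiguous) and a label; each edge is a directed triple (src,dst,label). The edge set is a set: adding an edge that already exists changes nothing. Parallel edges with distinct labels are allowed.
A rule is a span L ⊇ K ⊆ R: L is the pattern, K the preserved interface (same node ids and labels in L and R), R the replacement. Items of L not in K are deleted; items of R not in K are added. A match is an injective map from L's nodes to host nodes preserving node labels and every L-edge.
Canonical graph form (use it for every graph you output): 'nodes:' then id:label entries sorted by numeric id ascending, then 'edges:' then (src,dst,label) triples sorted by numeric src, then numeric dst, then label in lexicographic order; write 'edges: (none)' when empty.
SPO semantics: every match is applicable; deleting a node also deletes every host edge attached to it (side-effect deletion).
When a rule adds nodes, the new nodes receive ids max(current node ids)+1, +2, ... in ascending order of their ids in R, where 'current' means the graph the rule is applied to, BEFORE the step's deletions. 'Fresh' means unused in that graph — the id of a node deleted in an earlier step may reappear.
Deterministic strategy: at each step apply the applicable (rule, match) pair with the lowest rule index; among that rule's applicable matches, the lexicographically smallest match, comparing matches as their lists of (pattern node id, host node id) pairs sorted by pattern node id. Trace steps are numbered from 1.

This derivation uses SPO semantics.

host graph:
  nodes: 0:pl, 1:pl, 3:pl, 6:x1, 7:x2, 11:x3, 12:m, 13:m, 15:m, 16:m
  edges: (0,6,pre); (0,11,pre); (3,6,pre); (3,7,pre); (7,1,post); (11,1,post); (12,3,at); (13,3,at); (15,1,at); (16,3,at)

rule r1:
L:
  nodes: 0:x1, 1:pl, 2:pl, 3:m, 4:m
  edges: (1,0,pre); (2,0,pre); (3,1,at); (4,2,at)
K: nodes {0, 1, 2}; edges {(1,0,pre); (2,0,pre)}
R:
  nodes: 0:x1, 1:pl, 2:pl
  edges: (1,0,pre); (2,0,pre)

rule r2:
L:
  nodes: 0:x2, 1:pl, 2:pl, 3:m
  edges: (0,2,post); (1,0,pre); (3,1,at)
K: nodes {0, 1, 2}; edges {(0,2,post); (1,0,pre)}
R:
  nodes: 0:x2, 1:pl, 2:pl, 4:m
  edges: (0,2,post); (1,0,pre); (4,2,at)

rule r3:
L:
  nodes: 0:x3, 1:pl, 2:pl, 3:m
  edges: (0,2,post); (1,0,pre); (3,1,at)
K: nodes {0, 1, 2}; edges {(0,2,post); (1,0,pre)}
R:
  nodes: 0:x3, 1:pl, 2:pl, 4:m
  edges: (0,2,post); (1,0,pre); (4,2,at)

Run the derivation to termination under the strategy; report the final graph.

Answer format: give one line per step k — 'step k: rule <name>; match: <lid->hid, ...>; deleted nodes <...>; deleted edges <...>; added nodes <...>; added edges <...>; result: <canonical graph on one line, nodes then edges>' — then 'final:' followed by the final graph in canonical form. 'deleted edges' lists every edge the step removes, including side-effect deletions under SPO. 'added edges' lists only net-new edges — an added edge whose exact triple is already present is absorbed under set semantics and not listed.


step 1: rule r2; match: 0->7, 1->3, 2->1, 3->12; deleted nodes 12; deleted edges (12,3,at); added nodes 17; added edges (17,1,at); result: nodes: 0:pl, 1:pl, 3:pl, 6:x1, 7:x2, 11:x3, 13:m, 15:m, 16:m, 17:m edges: (0,6,pre); (0,11,pre); (3,6,pre); (3,7,pre); (7,1,post); (11,1,post); (13,3,at); (15,1,at); (16,3,at); (17,1,at)
step 2: rule r2; match: 0->7, 1->3, 2->1, 3->13; deleted nodes 13; deleted edges (13,3,at); added nodes 18; added edges (18,1,at); result: nodes: 0:pl, 1:pl, 3:pl, 6:x1, 7:x2, 11:x3, 15:m, 16:m, 17:m, 18:m edges: (0,6,pre); (0,11,pre); (3,6,pre); (3,7,pre); (7,1,post); (11,1,post); (15,1,at); (16,3,at); (17,1,at); (18,1,at)
step 3: rule r2; match: 0->7, 1->3, 2->1, 3->16; deleted nodes 16; deleted edges (16,3,at); added nodes 19; added edges (19,1,at); result: nodes: 0:pl, 1:pl, 3:pl, 6:x1, 7:x2, 11:x3, 15:m, 17:m, 18:m, 19:m edges: (0,6,pre); (0,11,pre); (3,6,pre); (3,7,pre); (7,1,post); (11,1,post); (15,1,at); (17,1,at); (18,1,at); (19,1,at)
final:
nodes: 0:pl, 1:pl, 3:pl, 6:x1, 7:x2, 11:x3, 15:m, 17:m, 18:m, 19:m
edges: (0,6,pre); (0,11,pre); (3,6,pre); (3,7,pre); (7,1,post); (11,1,post); (15,1,at); (17,1,at); (18,1,at); (19,1,at)


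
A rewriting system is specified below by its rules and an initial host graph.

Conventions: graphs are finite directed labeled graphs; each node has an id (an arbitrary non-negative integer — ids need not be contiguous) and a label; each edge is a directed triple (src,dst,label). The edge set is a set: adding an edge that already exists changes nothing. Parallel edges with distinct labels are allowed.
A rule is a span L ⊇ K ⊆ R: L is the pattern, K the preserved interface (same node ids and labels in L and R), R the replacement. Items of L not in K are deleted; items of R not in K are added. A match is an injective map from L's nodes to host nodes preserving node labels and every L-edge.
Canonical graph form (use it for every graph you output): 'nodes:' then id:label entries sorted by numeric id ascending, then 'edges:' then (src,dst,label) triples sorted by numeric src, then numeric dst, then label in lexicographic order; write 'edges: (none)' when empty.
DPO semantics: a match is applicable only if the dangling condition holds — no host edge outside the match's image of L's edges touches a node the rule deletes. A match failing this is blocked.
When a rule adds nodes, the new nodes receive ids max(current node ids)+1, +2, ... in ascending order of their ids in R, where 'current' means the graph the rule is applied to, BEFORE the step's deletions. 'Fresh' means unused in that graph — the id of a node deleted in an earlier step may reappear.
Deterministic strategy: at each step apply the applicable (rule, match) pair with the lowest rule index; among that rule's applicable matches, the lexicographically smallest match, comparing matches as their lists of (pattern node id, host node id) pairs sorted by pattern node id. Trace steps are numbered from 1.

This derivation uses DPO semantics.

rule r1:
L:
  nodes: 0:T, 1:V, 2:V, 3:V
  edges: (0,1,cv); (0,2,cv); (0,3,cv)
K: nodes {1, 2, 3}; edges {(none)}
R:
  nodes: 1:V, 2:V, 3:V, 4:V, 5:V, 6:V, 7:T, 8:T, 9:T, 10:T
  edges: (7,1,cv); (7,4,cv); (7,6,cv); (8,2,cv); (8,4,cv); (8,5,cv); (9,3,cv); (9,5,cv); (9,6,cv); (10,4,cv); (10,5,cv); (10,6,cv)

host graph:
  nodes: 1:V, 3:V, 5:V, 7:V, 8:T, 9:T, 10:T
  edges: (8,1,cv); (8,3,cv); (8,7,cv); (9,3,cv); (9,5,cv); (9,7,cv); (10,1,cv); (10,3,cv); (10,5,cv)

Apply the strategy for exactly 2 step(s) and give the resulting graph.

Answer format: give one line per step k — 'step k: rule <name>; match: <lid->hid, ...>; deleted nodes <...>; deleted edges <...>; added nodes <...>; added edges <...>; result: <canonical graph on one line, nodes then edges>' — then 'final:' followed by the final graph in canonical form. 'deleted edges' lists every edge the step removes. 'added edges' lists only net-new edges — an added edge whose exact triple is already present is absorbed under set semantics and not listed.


step 1: rule r1; match: 0->8, 1->1, 2->3, 3->7; deleted nodes 8; deleted edges (8,1,cv); (8,3,cv); (8,7,cv); added nodes 11, 12, 13, 14, 15, 16, 17; added edges (14,1,cv); (14,11,cv); (14,13,cv); (15,3,cv); (15,11,cv); (15,12,cv); (16,7,cv); (16,12,cv); (16,13,cv); (17,11,cv); (17,12,cv); (17,13,cv); result: nodes: 1:V, 3:V, 5:V, 7:V, 9:T, 10:T, 11:V, 12:V, 13:V, 14:T, 15:T, 16:T, 17:T edges: (9,3,cv); (9,5,cv); (9,7,cv); (10,1,cv); (10,3,cv); (10,5,cv); (14,1,cv); (14,11,cv); (14,13,cv); (15,3,cv); (15,11,cv); (15,12,cv); (16,7,cv); (16,12,cv); (16,13,cv); (17,11,cv); (17,12,cv); (17,13,cv)
step 2: rule r1; match: 0->9, 1->3, 2->5, 3->7; deleted nodes 9; deleted edges (9,3,cv); (9,5,cv); (9,7,cv); added nodes 18, 19, 20, 21, 22, 23, 24; added edges (21,3,cv); (21,18,cv); (21,20,cv); (22,5,cv); (22,18,cv); (22,19,cv); (23,7,cv); (23,19,cv); (23,20,cv); (24,18,cv); (24,19,cv); (24,20,cv); result: nodes: 1:V, 3:V, 5:V, 7:V, 10:T, 11:V, 12:V, 13:V, 14:T, 15:T, 16:T, 17:T, 18:V, 19:V, 20:V, 21:T, 22:T, 23:T, 24:T edges: (10,1,cv); (10,3,cv); (10,5,cv); (14,1,cv); (14,11,cv); (14,13,cv); (15,3,cv); (15,11,cv); (15,12,cv); (16,7,cv); (16,12,cv); (16,13,cv); (17,11,cv); (17,12,cv); (17,13,cv); (21,3,cv); (21,18,cv); (21,20,cv); (22,5,cv); (22,18,cv); (22,19,cv); (23,7,cv); (23,19,cv); (23,20,cv); (24,18,cv); (24,19,cv); (24,20,cv)
final:
nodes: 1:V, 3:V, 5:V, 7:V, 10:T, 11:V, 12:V, 13:V, 14:T, 15:T, 16:T, 17:T, 18:V, 19:V, 20:V, 21:T, 22:T, 23:T, 24:T
edges: (10,1,cv); (10,3,cv); (10,5,cv); (14,1,cv); (14,11,cv); (14,13,cv); (15,3,cv); (15,11,cv); (15,12,cv); (16,7,cv); (16,12,cv); (16,13,cv); (17,11,cv); (17,12,cv); (17,13,cv); (21,3,cv); (21,18,cv); (21,20,cv); (22,5,cv); (22,18,cv); (22,19,cv); (23,7,cv); (23,19,cv); (23,20,cv); (24,18,cv); (24,19,cv); (24,20,cv)


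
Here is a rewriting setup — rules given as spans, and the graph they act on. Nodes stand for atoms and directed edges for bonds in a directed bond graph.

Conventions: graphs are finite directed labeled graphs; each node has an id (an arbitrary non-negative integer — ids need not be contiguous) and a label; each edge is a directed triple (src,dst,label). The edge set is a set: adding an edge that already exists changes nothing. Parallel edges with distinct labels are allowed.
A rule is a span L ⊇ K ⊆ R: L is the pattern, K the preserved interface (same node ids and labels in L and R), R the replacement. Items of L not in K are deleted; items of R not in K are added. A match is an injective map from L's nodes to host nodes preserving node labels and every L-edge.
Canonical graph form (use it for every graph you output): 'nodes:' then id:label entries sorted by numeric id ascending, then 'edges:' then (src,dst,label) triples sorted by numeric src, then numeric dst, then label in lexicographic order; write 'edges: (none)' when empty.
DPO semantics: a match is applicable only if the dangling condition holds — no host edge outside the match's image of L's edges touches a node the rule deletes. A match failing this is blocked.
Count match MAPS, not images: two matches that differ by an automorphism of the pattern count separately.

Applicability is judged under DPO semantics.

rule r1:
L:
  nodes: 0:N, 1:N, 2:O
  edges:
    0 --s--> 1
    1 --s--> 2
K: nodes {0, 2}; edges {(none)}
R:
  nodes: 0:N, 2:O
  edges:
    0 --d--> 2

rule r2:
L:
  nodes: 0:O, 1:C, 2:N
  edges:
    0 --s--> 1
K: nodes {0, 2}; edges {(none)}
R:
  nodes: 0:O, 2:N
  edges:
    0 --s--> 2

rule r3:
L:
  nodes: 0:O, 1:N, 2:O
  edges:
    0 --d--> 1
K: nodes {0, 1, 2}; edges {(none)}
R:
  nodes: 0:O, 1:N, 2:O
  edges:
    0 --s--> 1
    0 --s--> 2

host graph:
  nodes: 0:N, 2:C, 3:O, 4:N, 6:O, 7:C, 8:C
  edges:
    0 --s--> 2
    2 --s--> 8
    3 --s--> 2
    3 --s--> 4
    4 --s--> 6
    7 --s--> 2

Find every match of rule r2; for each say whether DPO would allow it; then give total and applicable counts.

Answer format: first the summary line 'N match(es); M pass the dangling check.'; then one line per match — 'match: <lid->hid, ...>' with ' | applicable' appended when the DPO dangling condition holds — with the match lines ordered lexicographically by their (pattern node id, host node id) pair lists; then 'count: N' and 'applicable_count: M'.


2 match(es); 0 pass the dangling check.
match: 0->3, 1->2, 2->0
match: 0->3, 1->2, 2->4
count: 2
applicable_count: 0


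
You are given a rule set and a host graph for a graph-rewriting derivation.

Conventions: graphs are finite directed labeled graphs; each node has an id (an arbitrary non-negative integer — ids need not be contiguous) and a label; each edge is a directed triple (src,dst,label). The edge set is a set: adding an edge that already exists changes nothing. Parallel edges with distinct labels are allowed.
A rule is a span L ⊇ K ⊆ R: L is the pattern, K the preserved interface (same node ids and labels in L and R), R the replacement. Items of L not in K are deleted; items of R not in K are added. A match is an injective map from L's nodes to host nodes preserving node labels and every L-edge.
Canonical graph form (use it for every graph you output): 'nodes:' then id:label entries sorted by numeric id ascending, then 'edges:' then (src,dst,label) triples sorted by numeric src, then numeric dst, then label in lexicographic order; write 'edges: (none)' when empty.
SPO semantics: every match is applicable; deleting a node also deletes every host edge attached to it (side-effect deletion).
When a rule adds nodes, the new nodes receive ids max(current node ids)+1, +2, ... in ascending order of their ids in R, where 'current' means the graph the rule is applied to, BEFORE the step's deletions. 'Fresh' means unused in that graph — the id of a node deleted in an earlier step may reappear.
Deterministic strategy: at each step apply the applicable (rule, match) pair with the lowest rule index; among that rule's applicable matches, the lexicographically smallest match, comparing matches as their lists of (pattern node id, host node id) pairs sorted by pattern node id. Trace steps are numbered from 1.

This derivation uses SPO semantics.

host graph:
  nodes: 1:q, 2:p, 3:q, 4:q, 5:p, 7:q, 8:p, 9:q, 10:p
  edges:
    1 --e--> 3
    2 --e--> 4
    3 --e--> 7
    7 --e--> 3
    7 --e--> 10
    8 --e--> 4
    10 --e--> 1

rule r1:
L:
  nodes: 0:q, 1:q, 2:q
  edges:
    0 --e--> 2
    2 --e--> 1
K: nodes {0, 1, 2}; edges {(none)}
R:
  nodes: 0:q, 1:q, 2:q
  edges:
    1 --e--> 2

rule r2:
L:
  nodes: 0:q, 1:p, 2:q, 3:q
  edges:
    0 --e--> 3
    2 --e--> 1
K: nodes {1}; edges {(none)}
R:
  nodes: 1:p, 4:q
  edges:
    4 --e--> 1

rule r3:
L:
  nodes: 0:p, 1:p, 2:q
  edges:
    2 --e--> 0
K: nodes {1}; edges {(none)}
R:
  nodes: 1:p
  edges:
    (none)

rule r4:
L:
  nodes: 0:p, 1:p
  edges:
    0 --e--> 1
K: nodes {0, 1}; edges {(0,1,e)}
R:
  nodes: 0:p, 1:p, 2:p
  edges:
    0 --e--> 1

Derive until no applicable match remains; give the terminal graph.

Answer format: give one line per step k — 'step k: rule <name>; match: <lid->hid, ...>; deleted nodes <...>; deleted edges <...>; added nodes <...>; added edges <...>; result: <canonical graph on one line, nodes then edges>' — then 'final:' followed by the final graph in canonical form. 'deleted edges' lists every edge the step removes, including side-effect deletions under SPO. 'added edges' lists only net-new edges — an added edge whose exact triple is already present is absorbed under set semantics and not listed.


step 1: rule r1; match: 0->1, 1->7, 2->3; deleted nodes (none); deleted edges (1,3,e); (3,7,e); added nodes (none); added edges (none); result: nodes: 1:q, 2:p, 3:q, 4:q, 5:p, 7:q, 8:p, 9:q, 10:p edges: (2,4,e); (7,3,e); (7,10,e); (8,4,e); (10,1,e)
step 2: rule r3; match: 0->10, 1->2, 2->7; deleted nodes 7, 10; deleted edges (7,3,e); (7,10,e); (10,1,e); added nodes (none); added edges (none); result: nodes: 1:q, 2:p, 3:q, 4:q, 5:p, 8:p, 9:q edges: (2,4,e); (8,4,e)
final:
nodes: 1:q, 2:p, 3:q, 4:q, 5:p, 8:p, 9:q
edges: (2,4,e); (8,4,e)


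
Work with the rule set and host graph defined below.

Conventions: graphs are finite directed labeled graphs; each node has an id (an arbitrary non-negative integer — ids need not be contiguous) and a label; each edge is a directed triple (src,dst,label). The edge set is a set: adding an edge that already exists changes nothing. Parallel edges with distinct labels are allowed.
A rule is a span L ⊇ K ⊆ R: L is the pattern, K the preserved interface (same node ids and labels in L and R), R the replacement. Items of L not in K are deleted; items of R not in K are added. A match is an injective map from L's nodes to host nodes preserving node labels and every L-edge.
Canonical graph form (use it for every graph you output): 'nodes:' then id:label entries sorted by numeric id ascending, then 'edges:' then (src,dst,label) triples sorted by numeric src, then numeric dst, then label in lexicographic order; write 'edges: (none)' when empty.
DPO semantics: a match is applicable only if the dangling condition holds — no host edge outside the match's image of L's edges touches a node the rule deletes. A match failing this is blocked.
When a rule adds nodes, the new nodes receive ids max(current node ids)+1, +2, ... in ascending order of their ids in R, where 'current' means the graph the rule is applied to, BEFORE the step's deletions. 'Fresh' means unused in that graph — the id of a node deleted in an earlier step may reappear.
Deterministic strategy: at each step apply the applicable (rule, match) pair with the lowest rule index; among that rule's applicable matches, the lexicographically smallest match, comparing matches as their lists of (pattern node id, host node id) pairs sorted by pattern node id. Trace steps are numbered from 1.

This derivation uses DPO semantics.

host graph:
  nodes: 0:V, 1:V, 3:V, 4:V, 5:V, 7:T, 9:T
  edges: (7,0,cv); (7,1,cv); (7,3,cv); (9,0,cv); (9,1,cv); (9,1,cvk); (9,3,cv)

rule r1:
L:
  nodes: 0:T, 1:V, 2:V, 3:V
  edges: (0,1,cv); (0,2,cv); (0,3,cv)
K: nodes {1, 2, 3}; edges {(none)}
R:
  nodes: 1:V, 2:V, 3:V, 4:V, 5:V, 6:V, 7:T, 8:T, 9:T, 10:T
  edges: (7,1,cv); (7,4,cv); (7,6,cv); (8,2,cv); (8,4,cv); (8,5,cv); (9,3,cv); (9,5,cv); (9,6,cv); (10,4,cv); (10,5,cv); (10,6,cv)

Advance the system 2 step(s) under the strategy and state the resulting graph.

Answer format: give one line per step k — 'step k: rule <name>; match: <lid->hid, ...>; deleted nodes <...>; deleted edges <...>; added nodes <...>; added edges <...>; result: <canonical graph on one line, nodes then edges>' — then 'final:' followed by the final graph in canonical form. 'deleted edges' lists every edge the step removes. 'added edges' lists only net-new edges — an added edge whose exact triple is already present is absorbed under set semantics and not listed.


step 1: rule r1; match: 0->7, 1->0, 2->1, 3->3; deleted nodes 7; deleted edges (7,0,cv); (7,1,cv); (7,3,cv); added nodes 10, 11, 12, 13, 14, 15, 16; added edges (13,0,cv); (13,10,cv); (13,12,cv); (14,1,cv); (14,10,cv); (14,11,cv); (15,3,cv); (15,11,cv); (15,12,cv); (16,10,cv); (16,11,cv); (16,12,cv); result: nodes: 0:V, 1:V, 3:V, 4:V, 5:V, 9:T, 10:V, 11:V, 12:V, 13:T, 14:T, 15:T, 16:T edges: (9,0,cv); (9,1,cv); (9,1,cvk); (9,3,cv); (13,0,cv); (13,10,cv); (13,12,cv); (14,1,cv); (14,10,cv); (14,11,cv); (15,3,cv); (15,11,cv); (15,12,cv); (16,10,cv); (16,11,cv); (16,12,cv)
step 2: rule r1; match: 0->13, 1->0, 2->10, 3->12; deleted nodes 13; deleted edges (13,0,cv); (13,10,cv); (13,12,cv); added nodes 17, 18, 19, 20, 21, 22, 23; added edges (20,0,cv); (20,17,cv); (20,19,cv); (21,10,cv); (21,17,cv); (21,18,cv); (22,12,cv); (22,18,cv); (22,19,cv); (23,17,cv); (23,18,cv); (23,19,cv); result: nodes: 0:V, 1:V, 3:V, 4:V, 5:V, 9:T, 10:V, 11:V, 12:V, 14:T, 15:T, 16:T, 17:V, 18:V, 19:V, 20:T, 21:T, 22:T, 23:T edges: (9,0,cv); (9,1,cv); (9,1,cvk); (9,3,cv); (14,1,cv); (14,10,cv); (14,11,cv); (15,3,cv); (15,11,cv); (15,12,cv); (16,10,cv); (16,11,cv); (16,12,cv); (20,0,cv); (20,17,cv); (20,19,cv); (21,10,cv); (21,17,cv); (21,18,cv); (22,12,cv); (22,18,cv); (22,19,cv); (23,17,cv); (23,18,cv); (23,19,cv)
final:
nodes: 0:V, 1:V, 3:V, 4:V, 5:V, 9:T, 10:V, 11:V, 12:V, 14:T, 15:T, 16:T, 17:V, 18:V, 19:V, 20:T, 21:T, 22:T, 23:T
edges: (9,0,cv); (9,1,cv); (9,1,cvk); (9,3,cv); (14,1,cv); (14,10,cv); (14,11,cv); (15,3,cv); (15,11,cv); (15,12,cv); (16,10,cv); (16,11,cv); (16,12,cv); (20,0,cv); (20,17,cv); (20,19,cv); (21,10,cv); (21,17,cv); (21,18,cv); (22,12,cv); (22,18,cv); (22,19,cv); (23,17,cv); (23,18,cv); (23,19,cv)


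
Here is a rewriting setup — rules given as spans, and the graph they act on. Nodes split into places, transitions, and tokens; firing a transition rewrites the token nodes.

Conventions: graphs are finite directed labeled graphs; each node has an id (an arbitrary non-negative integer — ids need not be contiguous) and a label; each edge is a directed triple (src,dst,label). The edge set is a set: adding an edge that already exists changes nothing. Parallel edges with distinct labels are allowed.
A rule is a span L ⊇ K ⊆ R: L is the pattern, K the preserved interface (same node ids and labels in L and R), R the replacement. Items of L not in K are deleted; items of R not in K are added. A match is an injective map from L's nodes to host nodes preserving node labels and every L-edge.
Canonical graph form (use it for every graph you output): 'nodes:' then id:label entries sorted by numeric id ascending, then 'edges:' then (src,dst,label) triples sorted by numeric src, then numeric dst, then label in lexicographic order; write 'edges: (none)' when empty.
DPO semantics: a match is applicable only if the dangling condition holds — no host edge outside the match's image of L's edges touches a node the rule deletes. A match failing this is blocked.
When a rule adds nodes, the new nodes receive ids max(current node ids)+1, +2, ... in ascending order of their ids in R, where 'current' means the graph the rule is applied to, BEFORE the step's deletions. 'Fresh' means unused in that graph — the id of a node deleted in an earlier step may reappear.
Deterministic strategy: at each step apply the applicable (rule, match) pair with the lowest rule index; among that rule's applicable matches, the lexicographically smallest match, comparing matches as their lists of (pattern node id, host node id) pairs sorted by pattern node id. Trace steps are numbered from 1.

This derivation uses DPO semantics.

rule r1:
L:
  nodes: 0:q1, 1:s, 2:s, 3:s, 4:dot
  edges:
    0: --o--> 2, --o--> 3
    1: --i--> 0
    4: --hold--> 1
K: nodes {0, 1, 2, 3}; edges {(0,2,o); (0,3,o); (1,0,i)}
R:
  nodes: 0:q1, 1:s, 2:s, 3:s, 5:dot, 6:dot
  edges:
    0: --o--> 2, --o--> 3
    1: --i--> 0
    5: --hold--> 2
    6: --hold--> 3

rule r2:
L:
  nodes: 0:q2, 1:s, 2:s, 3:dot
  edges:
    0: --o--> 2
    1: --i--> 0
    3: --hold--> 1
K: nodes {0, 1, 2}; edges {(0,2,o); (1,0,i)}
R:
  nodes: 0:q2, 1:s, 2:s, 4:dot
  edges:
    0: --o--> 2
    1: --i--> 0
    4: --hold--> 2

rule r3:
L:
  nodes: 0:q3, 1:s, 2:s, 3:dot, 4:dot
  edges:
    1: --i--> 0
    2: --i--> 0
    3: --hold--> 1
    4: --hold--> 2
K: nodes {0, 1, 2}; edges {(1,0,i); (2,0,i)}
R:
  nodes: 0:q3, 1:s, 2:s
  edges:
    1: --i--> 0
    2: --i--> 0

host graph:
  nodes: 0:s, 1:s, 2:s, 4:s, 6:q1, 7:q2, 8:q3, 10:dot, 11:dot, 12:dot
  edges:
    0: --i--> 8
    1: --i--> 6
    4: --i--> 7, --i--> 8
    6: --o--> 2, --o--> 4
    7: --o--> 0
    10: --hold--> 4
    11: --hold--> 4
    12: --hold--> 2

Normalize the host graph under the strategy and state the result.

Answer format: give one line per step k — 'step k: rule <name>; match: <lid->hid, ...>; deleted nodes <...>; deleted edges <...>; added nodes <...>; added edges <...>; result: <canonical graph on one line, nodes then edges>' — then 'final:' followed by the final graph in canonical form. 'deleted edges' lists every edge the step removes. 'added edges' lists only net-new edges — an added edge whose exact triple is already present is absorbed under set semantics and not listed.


step 1: rule r2; match: 0->7, 1->4, 2->0, 3->10; deleted nodes 10; deleted edges (10,4,hold); added nodes 13; added edges (13,0,hold); result: nodes: 0:s, 1:s, 2:s, 4:s, 6:q1, 7:q2, 8:q3, 11:dot, 12:dot, 13:dot edges: (0,8,i); (1,6,i); (4,7,i); (4,8,i); (6,2,o); (6,4,o); (7,0,o); (11,4,hold); (12,2,hold); (13,0,hold)
step 2: rule r2; match: 0->7, 1->4, 2->0, 3->11; deleted nodes 11; deleted edges (11,4,hold); added nodes 14; added edges (14,0,hold); result: nodes: 0:s, 1:s, 2:s, 4:s, 6:q1, 7:q2, 8:q3, 12:dot, 13:dot, 14:dot edges: (0,8,i); (1,6,i); (4,7,i); (4,8,i); (6,2,o); (6,4,o); (7,0,o); (12,2,hold); (13,0,hold); (14,0,hold)
final:
nodes: 0:s, 1:s, 2:s, 4:s, 6:q1, 7:q2, 8:q3, 12:dot, 13:dot, 14:dot
edges: (0,8,i); (1,6,i); (4,7,i); (4,8,i); (6,2,o); (6,4,o); (7,0,o); (12,2,hold); (13,0,hold); (14,0,hold)


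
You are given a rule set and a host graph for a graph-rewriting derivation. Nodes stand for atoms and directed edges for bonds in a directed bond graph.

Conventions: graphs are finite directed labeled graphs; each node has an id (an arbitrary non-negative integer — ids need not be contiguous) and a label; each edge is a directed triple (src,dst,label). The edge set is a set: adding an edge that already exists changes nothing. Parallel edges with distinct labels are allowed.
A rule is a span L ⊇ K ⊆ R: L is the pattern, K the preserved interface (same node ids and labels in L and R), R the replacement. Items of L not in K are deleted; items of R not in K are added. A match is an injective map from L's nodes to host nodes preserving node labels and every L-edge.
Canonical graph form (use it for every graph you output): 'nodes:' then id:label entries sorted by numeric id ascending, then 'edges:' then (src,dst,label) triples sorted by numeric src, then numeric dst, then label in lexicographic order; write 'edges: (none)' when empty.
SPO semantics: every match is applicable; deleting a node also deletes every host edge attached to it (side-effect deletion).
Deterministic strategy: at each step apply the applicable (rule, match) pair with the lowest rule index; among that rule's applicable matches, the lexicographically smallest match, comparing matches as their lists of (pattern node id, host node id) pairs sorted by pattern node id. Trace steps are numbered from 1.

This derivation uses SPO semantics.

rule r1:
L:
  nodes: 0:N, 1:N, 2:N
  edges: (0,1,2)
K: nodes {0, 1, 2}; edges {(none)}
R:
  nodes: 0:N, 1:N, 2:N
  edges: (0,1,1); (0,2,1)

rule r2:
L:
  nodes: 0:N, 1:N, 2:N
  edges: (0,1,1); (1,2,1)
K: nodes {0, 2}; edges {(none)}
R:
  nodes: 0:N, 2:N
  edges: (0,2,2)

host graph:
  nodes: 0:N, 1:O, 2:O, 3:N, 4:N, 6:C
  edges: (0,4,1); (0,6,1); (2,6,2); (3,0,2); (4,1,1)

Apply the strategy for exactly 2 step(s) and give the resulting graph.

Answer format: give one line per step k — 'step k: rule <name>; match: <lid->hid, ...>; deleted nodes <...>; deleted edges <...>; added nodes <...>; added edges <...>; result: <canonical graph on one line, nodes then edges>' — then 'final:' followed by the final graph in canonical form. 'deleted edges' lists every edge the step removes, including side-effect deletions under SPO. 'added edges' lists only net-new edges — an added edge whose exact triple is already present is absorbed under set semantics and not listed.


step 1: rule r1; match: 0->3, 1->0, 2->4; deleted nodes (none); deleted edges (3,0,2); added nodes (none); added edges (3,0,1); (3,4,1); result: nodes: 0:N, 1:O, 2:O, 3:N, 4:N, 6:C edges: (0,4,1); (0,6,1); (2,6,2); (3,0,1); (3,4,1); (4,1,1)
step 2: rule r2; match: 0->3, 1->0, 2->4; deleted nodes 0; deleted edges (0,4,1); (0,6,1); (3,0,1); added nodes (none); added edges (3,4,2); result: nodes: 1:O, 2:O, 3:N, 4:N, 6:C edges: (2,6,2); (3,4,1); (3,4,2); (4,1,1)
final:
nodes: 1:O, 2:O, 3:N, 4:N, 6:C
edges: (2,6,2); (3,4,1); (3,4,2); (4,1,1)


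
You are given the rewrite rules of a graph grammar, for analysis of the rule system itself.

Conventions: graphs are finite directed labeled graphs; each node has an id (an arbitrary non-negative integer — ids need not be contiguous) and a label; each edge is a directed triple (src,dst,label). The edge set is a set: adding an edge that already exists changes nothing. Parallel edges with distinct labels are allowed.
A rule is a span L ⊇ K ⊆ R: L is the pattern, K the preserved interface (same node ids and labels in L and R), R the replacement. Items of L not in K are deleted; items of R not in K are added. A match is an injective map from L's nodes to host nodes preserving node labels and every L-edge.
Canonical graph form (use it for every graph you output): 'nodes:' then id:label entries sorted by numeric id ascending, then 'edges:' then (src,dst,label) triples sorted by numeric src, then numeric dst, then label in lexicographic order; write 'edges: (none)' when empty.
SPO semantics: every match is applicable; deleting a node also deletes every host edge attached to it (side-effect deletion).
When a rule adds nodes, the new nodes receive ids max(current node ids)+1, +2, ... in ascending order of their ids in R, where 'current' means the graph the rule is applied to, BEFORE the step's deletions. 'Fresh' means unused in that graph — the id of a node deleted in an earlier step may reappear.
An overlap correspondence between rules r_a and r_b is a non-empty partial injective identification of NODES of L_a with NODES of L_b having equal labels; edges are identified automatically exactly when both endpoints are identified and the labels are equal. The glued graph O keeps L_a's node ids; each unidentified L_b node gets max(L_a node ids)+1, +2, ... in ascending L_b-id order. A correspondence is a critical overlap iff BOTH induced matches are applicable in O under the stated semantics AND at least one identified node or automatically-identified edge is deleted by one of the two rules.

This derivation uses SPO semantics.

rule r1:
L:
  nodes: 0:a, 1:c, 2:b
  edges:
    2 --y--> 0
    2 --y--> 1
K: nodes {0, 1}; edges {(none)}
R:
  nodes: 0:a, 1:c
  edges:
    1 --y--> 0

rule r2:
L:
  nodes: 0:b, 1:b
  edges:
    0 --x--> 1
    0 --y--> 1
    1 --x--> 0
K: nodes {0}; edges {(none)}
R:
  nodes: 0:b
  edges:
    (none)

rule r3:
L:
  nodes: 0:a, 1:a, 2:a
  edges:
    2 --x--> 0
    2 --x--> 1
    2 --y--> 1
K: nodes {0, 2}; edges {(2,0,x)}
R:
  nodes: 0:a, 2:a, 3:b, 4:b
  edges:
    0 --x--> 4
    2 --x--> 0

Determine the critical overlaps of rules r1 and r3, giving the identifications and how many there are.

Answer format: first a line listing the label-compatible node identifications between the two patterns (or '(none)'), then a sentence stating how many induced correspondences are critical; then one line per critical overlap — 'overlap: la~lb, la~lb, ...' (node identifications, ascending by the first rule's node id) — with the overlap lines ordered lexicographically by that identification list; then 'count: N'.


label-compatible node identifications between L(r1) and L(r3): 0~0, 0~1, 0~2
1 of the induced correspondences is a critical overlap of r1 and r3.
overlap: 0~1
count: 1


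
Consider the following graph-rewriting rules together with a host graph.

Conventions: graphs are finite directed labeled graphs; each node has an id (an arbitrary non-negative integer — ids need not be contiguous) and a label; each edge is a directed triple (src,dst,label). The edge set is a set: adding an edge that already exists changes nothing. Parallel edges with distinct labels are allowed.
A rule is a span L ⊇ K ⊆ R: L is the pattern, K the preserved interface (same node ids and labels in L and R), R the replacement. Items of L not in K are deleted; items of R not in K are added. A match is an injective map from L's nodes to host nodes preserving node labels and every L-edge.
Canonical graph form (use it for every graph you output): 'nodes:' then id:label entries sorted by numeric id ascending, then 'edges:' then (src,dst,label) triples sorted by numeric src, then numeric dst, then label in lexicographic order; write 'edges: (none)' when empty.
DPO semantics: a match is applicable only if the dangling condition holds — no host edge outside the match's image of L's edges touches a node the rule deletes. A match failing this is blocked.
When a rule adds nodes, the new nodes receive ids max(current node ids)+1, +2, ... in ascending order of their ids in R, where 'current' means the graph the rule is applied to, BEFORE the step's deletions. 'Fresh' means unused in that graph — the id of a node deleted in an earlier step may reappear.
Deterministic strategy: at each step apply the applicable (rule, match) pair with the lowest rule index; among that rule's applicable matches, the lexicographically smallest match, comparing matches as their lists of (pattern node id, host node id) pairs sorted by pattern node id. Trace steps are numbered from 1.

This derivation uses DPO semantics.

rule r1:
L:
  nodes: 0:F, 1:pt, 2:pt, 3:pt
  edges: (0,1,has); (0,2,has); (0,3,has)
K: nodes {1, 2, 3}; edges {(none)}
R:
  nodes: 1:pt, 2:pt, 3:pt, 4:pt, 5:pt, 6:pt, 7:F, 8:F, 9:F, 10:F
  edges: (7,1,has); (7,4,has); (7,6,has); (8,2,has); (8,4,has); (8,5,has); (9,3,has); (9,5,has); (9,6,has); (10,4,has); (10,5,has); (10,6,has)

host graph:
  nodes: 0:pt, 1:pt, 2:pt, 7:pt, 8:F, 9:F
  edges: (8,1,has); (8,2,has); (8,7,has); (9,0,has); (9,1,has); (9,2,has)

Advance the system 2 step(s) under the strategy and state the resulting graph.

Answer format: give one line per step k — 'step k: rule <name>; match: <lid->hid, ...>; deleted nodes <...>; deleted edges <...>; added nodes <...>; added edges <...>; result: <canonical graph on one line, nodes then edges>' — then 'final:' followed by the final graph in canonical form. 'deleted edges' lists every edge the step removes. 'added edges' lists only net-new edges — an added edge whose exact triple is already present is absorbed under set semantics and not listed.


step 1: rule r1; match: 0->8, 1->1, 2->2, 3->7; deleted nodes 8; deleted edges (8,1,has); (8,2,has); (8,7,has); added nodes 10, 11, 12, 13, 14, 15, 16; added edges (13,1,has); (13,10,has); (13,12,has); (14,2,has); (14,10,has); (14,11,has); (15,7,has); (15,11,has); (15,12,has); (16,10,has); (16,11,has); (16,12,has); result: nodes: 0:pt, 1:pt, 2:pt, 7:pt, 9:F, 10:pt, 11:pt, 12:pt, 13:F, 14:F, 15:F, 16:F edges: (9,0,has); (9,1,has); (9,2,has); (13,1,has); (13,10,has); (13,12,has); (14,2,has); (14,10,has); (14,11,has); (15,7,has); (15,11,has); (15,12,has); (16,10,has); (16,11,has); (16,12,has)
step 2: rule r1; match: 0->9, 1->0, 2->1, 3->2; deleted nodes 9; deleted edges (9,0,has); (9,1,has); (9,2,has); added nodes 17, 18, 19, 20, 21, 22, 23; added edges (20,0,has); (20,17,has); (20,19,has); (21,1,has); (21,17,has); (21,18,has); (22,2,has); (22,18,has); (22,19,has); (23,17,has); (23,18,has); (23,19,has); result: nodes: 0:pt, 1:pt, 2:pt, 7:pt, 10:pt, 11:pt, 12:pt, 13:F, 14:F, 15:F, 16:F, 17:pt, 18:pt, 19:pt, 20:F, 21:F, 22:F, 23:F edges: (13,1,has); (13,10,has); (13,12,has); (14,2,has); (14,10,has); (14,11,has); (15,7,has); (15,11,has); (15,12,has); (16,10,has); (16,11,has); (16,12,has); (20,0,has); (20,17,has); (20,19,has); (21,1,has); (21,17,has); (21,18,has); (22,2,has); (22,18,has); (22,19,has); (23,17,has); (23,18,has); (23,19,has)
final:
nodes: 0:pt, 1:pt, 2:pt, 7:pt, 10:pt, 11:pt, 12:pt, 13:F, 14:F, 15:F, 16:F, 17:pt, 18:pt, 19:pt, 20:F, 21:F, 22:F, 23:F
edges: (13,1,has); (13,10,has); (13,12,has); (14,2,has); (14,10,has); (14,11,has); (15,7,has); (15,11,has); (15,12,has); (16,10,has); (16,11,has); (16,12,has); (20,0,has); (20,17,has); (20,19,has); (21,1,has); (21,17,has); (21,18,has); (22,2,has); (22,18,has); (22,19,has); (23,17,has); (23,18,has); (23,19,has)


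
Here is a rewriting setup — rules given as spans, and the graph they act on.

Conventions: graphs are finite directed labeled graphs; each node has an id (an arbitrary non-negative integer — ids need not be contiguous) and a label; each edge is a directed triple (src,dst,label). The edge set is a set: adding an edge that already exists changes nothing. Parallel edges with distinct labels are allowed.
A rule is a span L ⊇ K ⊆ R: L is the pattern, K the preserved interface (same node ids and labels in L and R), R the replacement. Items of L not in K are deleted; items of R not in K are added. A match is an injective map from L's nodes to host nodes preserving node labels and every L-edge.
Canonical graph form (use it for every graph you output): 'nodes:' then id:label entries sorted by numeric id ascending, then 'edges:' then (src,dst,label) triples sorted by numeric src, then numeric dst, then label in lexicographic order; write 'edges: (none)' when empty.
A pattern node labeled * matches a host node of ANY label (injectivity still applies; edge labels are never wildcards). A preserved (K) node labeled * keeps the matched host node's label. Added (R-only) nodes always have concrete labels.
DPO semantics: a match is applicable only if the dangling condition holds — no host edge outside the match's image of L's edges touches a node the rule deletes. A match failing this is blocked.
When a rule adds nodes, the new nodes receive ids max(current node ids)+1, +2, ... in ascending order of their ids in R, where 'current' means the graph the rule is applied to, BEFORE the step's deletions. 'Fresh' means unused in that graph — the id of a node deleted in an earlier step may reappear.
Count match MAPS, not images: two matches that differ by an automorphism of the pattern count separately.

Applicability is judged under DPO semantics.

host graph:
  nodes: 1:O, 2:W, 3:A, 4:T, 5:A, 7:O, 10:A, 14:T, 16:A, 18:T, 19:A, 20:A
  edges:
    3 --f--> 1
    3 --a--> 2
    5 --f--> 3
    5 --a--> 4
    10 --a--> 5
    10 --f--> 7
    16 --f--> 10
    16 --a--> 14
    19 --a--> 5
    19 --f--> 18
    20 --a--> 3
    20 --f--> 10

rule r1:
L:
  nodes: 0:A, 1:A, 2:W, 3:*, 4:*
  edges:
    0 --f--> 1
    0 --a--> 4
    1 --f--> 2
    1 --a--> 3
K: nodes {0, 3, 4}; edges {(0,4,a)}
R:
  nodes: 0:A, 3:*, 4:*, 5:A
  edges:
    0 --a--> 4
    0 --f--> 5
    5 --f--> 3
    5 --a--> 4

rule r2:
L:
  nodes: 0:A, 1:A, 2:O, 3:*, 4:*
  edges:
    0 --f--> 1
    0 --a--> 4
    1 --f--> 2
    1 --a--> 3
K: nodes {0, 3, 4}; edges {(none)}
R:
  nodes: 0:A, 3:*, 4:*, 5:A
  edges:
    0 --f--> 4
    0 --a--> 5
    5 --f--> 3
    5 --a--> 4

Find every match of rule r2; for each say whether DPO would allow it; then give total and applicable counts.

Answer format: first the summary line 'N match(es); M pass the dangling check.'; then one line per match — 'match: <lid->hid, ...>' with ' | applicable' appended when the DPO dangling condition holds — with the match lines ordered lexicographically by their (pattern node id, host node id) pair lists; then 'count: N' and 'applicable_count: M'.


3 match(es); 0 pass the dangling check.
match: 0->5, 1->3, 2->1, 3->2, 4->4
match: 0->16, 1->10, 2->7, 3->5, 4->14
match: 0->20, 1->10, 2->7, 3->5, 4->3
count: 3
applicable_count: 0
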